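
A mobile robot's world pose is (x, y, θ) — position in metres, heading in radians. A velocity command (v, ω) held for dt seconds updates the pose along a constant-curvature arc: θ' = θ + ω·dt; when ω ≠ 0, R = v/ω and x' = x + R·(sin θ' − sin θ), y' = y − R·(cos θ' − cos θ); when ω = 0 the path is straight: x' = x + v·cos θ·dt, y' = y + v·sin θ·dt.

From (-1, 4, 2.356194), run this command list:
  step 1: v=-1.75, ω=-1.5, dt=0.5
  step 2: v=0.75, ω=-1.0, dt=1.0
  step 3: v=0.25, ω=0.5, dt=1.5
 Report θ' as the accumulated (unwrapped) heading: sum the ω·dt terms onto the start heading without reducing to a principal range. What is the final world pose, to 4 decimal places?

(-0.1331, 4.1637, 1.3562)

step 1: θ'=1.6062 (R=1.1667) → pose (-0.6590, 3.2163, 1.6062)
step 2: θ'=0.6062 (R=-0.7500) → pose (-0.3368, 3.8592, 0.6062)
step 3: θ'=1.3562 (R=0.5000) → pose (-0.1331, 4.1637, 1.3562)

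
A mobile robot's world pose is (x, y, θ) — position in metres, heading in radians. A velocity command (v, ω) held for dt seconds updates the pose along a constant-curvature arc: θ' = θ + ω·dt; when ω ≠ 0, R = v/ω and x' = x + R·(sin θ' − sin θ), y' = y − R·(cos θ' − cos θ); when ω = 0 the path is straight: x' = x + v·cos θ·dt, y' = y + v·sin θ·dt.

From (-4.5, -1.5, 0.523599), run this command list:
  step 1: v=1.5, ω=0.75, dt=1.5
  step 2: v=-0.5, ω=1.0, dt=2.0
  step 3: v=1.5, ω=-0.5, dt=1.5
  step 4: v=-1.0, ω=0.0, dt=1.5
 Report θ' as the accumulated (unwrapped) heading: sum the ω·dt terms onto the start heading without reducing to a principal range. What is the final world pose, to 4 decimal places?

(-3.4874, -0.6609, 2.8986)

step 1: θ'=1.6486 (R=2.0000) → pose (-3.5061, 0.3875, 1.6486)
step 2: θ'=3.6486 (R=-0.5000) → pose (-2.7648, -0.0107, 3.6486)
step 3: θ'=2.8986 (R=-3.0000) → pose (-4.9433, -0.3000, 2.8986)
step 4: θ'=2.8986 (straight) → pose (-3.4874, -0.6609, 2.8986)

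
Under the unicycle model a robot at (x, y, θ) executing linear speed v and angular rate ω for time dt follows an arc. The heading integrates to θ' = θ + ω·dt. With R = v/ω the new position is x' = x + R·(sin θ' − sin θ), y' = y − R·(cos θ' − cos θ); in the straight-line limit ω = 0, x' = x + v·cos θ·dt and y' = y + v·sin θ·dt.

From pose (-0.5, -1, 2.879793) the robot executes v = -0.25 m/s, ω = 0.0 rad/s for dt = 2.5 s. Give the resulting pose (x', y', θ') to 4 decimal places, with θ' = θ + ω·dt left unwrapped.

(0.1037, -1.1618, 2.8798)

θ' = 2.8798 + 0.0·2.5 = 2.8798
ω = 0 → straight: x' = -0.5 + -0.25·cos(2.8798)·2.5 = 0.1037
y' = -1 + -0.25·sin(2.8798)·2.5 = -1.1618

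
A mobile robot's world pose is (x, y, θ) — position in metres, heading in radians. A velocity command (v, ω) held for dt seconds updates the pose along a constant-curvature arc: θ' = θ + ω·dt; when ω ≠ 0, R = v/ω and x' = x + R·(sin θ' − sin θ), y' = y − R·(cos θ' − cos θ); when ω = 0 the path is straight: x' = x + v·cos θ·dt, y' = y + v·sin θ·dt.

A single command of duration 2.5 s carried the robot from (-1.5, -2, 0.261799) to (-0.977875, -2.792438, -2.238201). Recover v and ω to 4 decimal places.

Δθ = -2.238201 − 0.261799 = -2.500000
ω = Δθ/dt = -2.500000/2.5 = -1.0000
R = −Δy/(cos θ' − cos θ) = -0.5000
v = R·ω = -0.5000·-1.0000 = 0.5000

v = 0.5000, ω = -1.0000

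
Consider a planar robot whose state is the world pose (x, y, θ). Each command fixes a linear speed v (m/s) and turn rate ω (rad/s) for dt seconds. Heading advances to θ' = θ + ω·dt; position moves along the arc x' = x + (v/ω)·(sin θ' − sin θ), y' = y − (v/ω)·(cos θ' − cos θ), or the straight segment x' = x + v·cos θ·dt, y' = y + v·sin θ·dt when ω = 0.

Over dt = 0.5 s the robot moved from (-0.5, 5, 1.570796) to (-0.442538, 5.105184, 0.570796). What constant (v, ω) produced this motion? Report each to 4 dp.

Δθ = 0.570796 − 1.570796 = -1.000000
ω = Δθ/dt = -1.000000/0.5 = -2.0000
R = −Δy/(cos θ' − cos θ) = -0.1250
v = R·ω = -0.1250·-2.0000 = 0.2500

v = 0.2500, ω = -2.0000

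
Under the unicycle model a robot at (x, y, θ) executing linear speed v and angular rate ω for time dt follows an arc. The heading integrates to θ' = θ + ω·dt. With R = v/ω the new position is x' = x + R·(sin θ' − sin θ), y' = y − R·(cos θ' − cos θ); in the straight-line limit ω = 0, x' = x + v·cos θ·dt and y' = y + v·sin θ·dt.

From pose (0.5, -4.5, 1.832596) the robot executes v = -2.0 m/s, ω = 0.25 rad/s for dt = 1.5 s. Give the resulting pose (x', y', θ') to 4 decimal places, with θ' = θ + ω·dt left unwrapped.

θ' = 1.8326 + 0.25·1.5 = 2.2076
R = v/ω = -2.0/0.25 = -8.0000
x' = 0.5 + -8.0000·(sin 2.2076 − sin 1.8326) = 1.7954
y' = -4.5 − -8.0000·(cos 2.2076 − cos 1.8326) = -7.1864

(1.7954, -7.1864, 2.2076)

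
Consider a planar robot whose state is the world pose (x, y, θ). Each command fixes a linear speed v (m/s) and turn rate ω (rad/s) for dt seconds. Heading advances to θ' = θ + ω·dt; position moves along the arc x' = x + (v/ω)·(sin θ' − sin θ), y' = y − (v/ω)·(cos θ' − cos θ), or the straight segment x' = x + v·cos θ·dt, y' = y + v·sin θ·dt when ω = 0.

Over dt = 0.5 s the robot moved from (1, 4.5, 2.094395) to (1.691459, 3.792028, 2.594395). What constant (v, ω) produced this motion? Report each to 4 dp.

v = -2.0000, ω = 1.0000

Δθ = 2.594395 − 2.094395 = 0.500000
ω = Δθ/dt = 0.500000/0.5 = 1.0000
R = −Δy/(cos θ' − cos θ) = -2.0000
v = R·ω = -2.0000·1.0000 = -2.0000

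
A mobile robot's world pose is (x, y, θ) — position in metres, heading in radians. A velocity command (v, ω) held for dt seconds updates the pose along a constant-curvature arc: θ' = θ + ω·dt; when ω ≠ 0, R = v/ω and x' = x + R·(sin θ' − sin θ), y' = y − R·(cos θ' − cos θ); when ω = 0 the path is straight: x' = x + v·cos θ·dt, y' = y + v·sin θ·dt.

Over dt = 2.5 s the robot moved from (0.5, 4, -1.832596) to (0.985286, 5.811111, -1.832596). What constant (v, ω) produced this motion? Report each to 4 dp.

Δθ = -1.832596 − -1.832596 = 0.000000
ω = Δθ/dt = 0.000000/2.5 = 0.0000
ω = 0 → v = (Δx·cos θ + Δy·sin θ)/dt = -0.7500

v = -0.7500, ω = 0.0000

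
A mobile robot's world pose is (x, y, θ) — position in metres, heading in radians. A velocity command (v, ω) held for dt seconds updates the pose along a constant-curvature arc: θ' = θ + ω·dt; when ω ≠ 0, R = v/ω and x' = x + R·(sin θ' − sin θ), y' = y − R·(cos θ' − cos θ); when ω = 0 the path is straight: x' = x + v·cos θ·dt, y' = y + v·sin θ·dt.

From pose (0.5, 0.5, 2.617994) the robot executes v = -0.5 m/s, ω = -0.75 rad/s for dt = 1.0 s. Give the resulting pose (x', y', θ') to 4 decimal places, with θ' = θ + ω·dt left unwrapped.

(0.8041, 0.1179, 1.8680)

θ' = 2.6180 + -0.75·1.0 = 1.8680
R = v/ω = -0.5/-0.75 = 0.6667
x' = 0.5 + 0.6667·(sin 1.8680 − sin 2.6180) = 0.8041
y' = 0.5 − 0.6667·(cos 1.8680 − cos 2.6180) = 0.1179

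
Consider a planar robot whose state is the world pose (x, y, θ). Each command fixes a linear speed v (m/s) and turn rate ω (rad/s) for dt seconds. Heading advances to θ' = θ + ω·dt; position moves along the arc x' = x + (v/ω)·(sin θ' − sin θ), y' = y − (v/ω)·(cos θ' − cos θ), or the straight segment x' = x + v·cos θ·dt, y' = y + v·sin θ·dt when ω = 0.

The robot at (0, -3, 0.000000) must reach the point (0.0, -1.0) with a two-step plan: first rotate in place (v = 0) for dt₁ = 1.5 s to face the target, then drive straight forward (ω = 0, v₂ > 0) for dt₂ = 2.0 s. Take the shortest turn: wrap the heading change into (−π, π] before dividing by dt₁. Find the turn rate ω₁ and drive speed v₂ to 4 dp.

heading to target = atan2(-1−-3, 0−0) = 1.5708
Δθ = wrap(1.5708 − 0.0000) = 1.5708; ω₁ = Δθ/dt₁ = 1.0472
distance = √((0−0)² + (-1−-3)²) = 2.0000; v₂ = distance/dt₂ = 1.0000

ω₁ = 1.0472, v₂ = 1.0000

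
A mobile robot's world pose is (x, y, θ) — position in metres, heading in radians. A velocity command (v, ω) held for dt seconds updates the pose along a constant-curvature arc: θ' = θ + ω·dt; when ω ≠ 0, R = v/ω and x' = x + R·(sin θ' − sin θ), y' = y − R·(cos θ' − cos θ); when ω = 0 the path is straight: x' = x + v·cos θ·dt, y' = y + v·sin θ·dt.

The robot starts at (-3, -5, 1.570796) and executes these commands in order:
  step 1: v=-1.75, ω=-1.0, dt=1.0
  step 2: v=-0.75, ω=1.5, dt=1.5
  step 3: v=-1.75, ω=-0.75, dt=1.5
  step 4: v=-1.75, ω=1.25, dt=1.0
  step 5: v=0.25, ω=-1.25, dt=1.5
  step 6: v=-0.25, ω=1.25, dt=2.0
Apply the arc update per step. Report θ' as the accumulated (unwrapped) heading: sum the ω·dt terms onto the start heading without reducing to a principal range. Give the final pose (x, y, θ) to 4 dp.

step 1: θ'=0.5708 (R=1.7500) → pose (-3.8045, -6.4726, 0.5708)
step 2: θ'=2.8208 (R=-0.5000) → pose (-3.6920, -7.3678, 2.8208)
step 3: θ'=1.6958 (R=2.3333) → pose (-2.1126, -9.2912, 1.6958)
step 4: θ'=2.9458 (R=-1.4000) → pose (-0.9959, -10.4899, 2.9458)
step 5: θ'=1.0708 (R=-0.2000) → pose (-1.1325, -10.1978, 1.0708)
step 6: θ'=3.5708 (R=-0.2000) → pose (-0.8738, -10.4756, 3.5708)

(-0.8738, -10.4756, 3.5708)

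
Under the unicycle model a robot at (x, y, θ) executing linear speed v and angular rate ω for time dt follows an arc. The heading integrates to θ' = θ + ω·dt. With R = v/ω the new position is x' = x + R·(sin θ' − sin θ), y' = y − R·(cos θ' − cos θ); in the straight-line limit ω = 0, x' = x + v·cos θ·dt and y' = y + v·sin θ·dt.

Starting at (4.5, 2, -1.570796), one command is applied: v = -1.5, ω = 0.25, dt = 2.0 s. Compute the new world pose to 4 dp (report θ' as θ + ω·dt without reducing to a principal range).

θ' = -1.5708 + 0.25·2.0 = -1.0708
R = v/ω = -1.5/0.25 = -6.0000
x' = 4.5 + -6.0000·(sin -1.0708 − sin -1.5708) = 3.7655
y' = 2 − -6.0000·(cos -1.0708 − cos -1.5708) = 4.8766

(3.7655, 4.8766, -1.0708)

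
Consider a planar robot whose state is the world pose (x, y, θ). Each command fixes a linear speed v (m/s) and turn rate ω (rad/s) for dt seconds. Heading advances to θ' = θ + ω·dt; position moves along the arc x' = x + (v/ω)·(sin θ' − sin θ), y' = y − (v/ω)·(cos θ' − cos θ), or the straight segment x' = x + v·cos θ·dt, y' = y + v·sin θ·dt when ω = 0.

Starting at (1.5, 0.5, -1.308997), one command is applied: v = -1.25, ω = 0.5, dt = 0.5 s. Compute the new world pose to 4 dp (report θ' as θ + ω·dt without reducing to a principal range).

(1.2648, 1.0773, -1.0590)

θ' = -1.3090 + 0.5·0.5 = -1.0590
R = v/ω = -1.25/0.5 = -2.5000
x' = 1.5 + -2.5000·(sin -1.0590 − sin -1.3090) = 1.2648
y' = 0.5 − -2.5000·(cos -1.0590 − cos -1.3090) = 1.0773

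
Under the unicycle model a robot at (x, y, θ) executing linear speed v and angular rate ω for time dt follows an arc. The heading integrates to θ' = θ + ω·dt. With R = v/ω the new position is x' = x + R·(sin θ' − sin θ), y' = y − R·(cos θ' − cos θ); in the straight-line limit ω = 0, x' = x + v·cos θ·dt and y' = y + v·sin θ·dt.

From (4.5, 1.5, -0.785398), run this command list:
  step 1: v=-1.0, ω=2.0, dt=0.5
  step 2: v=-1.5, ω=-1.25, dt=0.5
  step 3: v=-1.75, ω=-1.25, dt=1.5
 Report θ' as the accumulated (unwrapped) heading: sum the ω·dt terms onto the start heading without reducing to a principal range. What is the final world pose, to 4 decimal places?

step 1: θ'=0.2146 (R=-0.5000) → pose (4.0400, 1.6350, 0.2146)
step 2: θ'=-0.4104 (R=1.2000) → pose (3.3056, 1.7071, -0.4104)
step 3: θ'=-2.2854 (R=1.4000) → pose (2.8067, 3.9083, -2.2854)

(2.8067, 3.9083, -2.2854)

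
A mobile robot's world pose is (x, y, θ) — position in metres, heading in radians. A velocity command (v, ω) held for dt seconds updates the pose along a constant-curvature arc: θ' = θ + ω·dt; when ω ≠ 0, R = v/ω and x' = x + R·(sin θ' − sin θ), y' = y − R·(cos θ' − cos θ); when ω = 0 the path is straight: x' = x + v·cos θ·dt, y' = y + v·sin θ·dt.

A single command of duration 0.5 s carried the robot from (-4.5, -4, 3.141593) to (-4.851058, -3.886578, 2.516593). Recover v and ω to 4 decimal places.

v = 0.7500, ω = -1.2500

Δθ = 2.516593 − 3.141593 = -0.625000
ω = Δθ/dt = -0.625000/0.5 = -1.2500
R = Δx/(sin θ' − sin θ) = -0.6000
v = R·ω = -0.6000·-1.2500 = 0.7500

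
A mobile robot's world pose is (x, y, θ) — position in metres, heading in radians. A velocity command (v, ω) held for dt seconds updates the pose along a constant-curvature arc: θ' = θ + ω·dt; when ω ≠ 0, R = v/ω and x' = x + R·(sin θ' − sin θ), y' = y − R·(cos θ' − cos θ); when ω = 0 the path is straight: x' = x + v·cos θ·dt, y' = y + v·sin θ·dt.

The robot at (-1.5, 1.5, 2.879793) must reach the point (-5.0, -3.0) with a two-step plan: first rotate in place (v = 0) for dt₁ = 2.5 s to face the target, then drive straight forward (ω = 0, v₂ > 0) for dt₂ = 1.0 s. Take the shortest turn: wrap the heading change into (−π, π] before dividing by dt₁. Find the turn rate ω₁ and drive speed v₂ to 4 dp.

heading to target = atan2(-3−1.5, -5−-1.5) = -2.2318
Δθ = wrap(-2.2318 − 2.8798) = 1.1716; ω₁ = Δθ/dt₁ = 0.4686
distance = √((-5−-1.5)² + (-3−1.5)²) = 5.7009; v₂ = distance/dt₂ = 5.7009

ω₁ = 0.4686, v₂ = 5.7009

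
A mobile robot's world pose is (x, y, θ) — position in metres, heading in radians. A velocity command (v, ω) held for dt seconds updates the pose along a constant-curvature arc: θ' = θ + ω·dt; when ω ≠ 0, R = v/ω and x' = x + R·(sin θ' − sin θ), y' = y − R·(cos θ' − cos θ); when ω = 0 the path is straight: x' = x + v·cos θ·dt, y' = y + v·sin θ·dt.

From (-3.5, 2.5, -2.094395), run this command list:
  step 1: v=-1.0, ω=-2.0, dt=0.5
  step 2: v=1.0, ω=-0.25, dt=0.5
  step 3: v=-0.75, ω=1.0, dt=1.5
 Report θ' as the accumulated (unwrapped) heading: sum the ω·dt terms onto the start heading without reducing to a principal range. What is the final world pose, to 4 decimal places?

step 1: θ'=-3.0944 (R=0.5000) → pose (-3.0906, 2.7494, -3.0944)
step 2: θ'=-3.2194 (R=-4.0000) → pose (-3.5902, 2.7571, -3.2194)
step 3: θ'=-1.7194 (R=-0.7500) → pose (-2.7902, 3.3938, -1.7194)

(-2.7902, 3.3938, -1.7194)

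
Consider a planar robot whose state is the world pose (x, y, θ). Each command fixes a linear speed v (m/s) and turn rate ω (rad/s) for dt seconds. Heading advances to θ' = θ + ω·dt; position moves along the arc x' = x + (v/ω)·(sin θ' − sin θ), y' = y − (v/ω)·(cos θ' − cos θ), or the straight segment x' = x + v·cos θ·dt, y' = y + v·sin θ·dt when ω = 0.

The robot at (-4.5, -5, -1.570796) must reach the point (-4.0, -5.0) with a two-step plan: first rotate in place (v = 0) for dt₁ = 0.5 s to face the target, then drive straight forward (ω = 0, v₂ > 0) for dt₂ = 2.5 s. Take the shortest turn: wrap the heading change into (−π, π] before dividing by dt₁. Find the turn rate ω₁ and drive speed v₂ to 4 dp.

heading to target = atan2(-5−-5, -4−-4.5) = 0.0000
Δθ = wrap(0.0000 − -1.5708) = 1.5708; ω₁ = Δθ/dt₁ = 3.1416
distance = √((-4−-4.5)² + (-5−-5)²) = 0.5000; v₂ = distance/dt₂ = 0.2000

ω₁ = 3.1416, v₂ = 0.2000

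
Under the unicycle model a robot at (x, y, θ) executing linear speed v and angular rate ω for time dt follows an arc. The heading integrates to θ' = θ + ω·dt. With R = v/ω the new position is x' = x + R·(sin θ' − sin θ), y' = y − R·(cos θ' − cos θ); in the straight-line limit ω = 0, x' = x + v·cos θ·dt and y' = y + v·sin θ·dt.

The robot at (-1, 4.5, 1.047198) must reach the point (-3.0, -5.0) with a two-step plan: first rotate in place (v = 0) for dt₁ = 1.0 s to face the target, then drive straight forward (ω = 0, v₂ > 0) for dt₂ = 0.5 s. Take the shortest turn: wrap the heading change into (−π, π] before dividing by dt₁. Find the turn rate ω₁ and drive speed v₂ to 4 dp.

heading to target = atan2(-5−4.5, -3−-1) = -1.7783
Δθ = wrap(-1.7783 − 1.0472) = -2.8255; ω₁ = Δθ/dt₁ = -2.8255
distance = √((-3−-1)² + (-5−4.5)²) = 9.7082; v₂ = distance/dt₂ = 19.4165

ω₁ = -2.8255, v₂ = 19.4165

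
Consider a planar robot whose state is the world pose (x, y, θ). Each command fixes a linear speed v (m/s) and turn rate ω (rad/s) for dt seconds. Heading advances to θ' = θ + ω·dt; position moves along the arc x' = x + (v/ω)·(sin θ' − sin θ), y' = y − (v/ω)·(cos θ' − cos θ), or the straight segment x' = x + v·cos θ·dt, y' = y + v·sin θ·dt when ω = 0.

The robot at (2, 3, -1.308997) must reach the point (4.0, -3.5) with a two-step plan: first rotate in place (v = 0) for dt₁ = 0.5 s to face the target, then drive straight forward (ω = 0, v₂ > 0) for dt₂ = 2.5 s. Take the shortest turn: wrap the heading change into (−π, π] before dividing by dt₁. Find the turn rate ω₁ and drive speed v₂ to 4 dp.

ω₁ = 0.0734, v₂ = 2.7203

heading to target = atan2(-3.5−3, 4−2) = -1.2723
Δθ = wrap(-1.2723 − -1.3090) = 0.0367; ω₁ = Δθ/dt₁ = 0.0734
distance = √((4−2)² + (-3.5−3)²) = 6.8007; v₂ = distance/dt₂ = 2.7203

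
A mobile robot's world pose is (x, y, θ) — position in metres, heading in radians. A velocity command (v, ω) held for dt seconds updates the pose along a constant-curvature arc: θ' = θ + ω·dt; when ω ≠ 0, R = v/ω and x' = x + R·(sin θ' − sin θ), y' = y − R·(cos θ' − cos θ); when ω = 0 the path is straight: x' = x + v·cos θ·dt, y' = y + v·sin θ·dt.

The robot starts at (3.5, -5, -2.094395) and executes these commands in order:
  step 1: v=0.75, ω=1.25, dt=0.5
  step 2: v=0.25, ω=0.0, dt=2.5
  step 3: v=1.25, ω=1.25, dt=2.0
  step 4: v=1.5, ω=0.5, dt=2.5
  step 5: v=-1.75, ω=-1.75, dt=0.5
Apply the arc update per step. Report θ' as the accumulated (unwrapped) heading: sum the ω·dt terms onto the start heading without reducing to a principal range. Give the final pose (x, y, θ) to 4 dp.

(5.2690, -3.7138, 1.4056)

step 1: θ'=-1.4694 (R=0.6000) → pose (3.4227, -5.3607, -1.4694)
step 2: θ'=-1.4694 (straight) → pose (3.4860, -5.9825, -1.4694)
step 3: θ'=1.0306 (R=1.0000) → pose (5.3384, -6.3956, 1.0306)
step 4: θ'=2.2806 (R=3.0000) → pose (5.0411, -2.8976, 2.2806)
step 5: θ'=1.4056 (R=1.0000) → pose (5.2690, -3.7138, 1.4056)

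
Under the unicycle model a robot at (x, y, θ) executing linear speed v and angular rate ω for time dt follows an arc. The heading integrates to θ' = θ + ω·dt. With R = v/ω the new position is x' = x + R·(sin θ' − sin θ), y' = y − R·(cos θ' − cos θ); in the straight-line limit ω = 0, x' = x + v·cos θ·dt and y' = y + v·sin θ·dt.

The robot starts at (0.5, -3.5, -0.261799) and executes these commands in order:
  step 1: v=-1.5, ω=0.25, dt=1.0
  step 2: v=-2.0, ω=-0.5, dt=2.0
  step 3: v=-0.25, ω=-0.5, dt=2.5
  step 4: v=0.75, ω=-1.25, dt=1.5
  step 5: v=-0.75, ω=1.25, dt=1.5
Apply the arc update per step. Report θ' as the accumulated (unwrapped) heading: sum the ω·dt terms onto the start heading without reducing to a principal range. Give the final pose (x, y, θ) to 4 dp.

step 1: θ'=-0.0118 (R=-6.0000) → pose (-0.9821, -3.2960, -0.0118)
step 2: θ'=-1.0118 (R=4.0000) → pose (-4.3261, -1.4176, -1.0118)
step 3: θ'=-2.2618 (R=0.5000) → pose (-4.2875, -0.8338, -2.2618)
step 4: θ'=-4.1368 (R=-0.6000) → pose (-5.2532, -0.7780, -4.1368)
step 5: θ'=-2.2618 (R=-0.6000) → pose (-4.2875, -0.8338, -2.2618)

(-4.2875, -0.8338, -2.2618)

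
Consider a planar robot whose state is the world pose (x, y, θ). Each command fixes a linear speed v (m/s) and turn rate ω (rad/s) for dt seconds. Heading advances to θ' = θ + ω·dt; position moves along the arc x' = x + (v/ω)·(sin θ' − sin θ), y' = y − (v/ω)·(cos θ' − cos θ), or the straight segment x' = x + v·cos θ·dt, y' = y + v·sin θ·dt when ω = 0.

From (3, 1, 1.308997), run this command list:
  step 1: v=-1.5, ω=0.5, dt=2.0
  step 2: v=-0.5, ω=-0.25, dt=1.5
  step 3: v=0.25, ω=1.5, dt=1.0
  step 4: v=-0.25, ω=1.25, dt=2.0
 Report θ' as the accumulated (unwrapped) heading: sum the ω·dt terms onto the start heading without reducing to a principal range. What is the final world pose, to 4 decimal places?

(3.8758, -1.9509, 5.9340)

step 1: θ'=2.3090 (R=-3.0000) → pose (3.6787, -1.7953, 2.3090)
step 2: θ'=1.9340 (R=2.0000) → pose (4.0689, -2.4307, 1.9340)
step 3: θ'=3.4340 (R=0.1667) → pose (3.8651, -2.3303, 3.4340)
step 4: θ'=5.9340 (R=-0.2000) → pose (3.8758, -1.9509, 5.9340)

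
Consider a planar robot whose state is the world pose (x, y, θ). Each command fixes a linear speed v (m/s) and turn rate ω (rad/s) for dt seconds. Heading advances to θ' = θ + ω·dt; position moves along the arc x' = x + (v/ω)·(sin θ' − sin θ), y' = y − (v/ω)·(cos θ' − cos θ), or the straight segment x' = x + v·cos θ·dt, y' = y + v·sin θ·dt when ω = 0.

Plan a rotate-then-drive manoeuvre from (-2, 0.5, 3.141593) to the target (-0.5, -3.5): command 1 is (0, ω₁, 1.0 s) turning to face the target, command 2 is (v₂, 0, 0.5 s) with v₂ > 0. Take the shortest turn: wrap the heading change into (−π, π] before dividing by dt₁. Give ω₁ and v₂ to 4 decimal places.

ω₁ = 1.9296, v₂ = 8.5440

heading to target = atan2(-3.5−0.5, -0.5−-2) = -1.2120
Δθ = wrap(-1.2120 − 3.1416) = 1.9296; ω₁ = Δθ/dt₁ = 1.9296
distance = √((-0.5−-2)² + (-3.5−0.5)²) = 4.2720; v₂ = distance/dt₂ = 8.5440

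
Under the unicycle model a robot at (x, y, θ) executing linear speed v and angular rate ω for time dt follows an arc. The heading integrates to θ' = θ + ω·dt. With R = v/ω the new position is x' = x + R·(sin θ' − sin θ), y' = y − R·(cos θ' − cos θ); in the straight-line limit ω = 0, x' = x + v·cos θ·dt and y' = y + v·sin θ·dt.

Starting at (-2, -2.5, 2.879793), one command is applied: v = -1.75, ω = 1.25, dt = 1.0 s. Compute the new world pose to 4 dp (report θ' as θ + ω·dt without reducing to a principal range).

(-0.4686, -1.9180, 4.1298)

θ' = 2.8798 + 1.25·1.0 = 4.1298
R = v/ω = -1.75/1.25 = -1.4000
x' = -2 + -1.4000·(sin 4.1298 − sin 2.8798) = -0.4686
y' = -2.5 − -1.4000·(cos 4.1298 − cos 2.8798) = -1.9180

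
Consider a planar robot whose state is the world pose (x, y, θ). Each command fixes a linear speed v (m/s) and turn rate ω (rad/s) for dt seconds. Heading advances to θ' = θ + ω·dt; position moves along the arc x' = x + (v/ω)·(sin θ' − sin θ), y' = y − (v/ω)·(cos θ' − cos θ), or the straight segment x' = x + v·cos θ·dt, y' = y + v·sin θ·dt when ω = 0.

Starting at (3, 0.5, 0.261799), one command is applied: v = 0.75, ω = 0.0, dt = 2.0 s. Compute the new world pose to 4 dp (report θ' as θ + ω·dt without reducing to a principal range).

θ' = 0.2618 + 0.0·2.0 = 0.2618
ω = 0 → straight: x' = 3 + 0.75·cos(0.2618)·2.0 = 4.4489
y' = 0.5 + 0.75·sin(0.2618)·2.0 = 0.8882

(4.4489, 0.8882, 0.2618)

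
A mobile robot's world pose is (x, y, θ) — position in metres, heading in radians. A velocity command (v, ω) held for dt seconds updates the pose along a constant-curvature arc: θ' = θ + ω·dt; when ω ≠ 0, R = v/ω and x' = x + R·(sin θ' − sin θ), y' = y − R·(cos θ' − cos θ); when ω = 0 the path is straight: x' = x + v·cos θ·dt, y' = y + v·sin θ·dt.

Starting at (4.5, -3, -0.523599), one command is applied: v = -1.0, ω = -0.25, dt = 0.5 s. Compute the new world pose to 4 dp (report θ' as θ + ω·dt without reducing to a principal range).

θ' = -0.5236 + -0.25·0.5 = -0.6486
R = v/ω = -1.0/-0.25 = 4.0000
x' = 4.5 + 4.0000·(sin -0.6486 − sin -0.5236) = 4.0837
y' = -3 − 4.0000·(cos -0.6486 − cos -0.5236) = -2.7236

(4.0837, -2.7236, -0.6486)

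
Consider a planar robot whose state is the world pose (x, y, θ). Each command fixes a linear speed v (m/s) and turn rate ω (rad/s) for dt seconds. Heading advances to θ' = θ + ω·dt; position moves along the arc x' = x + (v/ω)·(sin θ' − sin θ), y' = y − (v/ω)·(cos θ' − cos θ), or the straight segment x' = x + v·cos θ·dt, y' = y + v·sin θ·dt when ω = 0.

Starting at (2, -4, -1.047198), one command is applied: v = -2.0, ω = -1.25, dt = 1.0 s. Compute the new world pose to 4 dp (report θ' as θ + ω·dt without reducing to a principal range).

θ' = -1.0472 + -1.25·1.0 = -2.2972
R = v/ω = -2.0/-1.25 = 1.6000
x' = 2 + 1.6000·(sin -2.2972 − sin -1.0472) = 2.1895
y' = -4 − 1.6000·(cos -2.2972 − cos -1.0472) = -2.1373

(2.1895, -2.1373, -2.2972)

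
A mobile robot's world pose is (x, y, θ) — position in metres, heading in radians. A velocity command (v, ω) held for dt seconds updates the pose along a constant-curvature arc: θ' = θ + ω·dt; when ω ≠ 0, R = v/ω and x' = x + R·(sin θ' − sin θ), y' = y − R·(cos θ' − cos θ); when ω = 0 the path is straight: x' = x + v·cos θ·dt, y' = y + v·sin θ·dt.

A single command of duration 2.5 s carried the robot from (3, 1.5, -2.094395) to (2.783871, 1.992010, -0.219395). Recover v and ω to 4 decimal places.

v = -0.2500, ω = 0.7500

Δθ = -0.219395 − -2.094395 = 1.875000
ω = Δθ/dt = 1.875000/2.5 = 0.7500
R = −Δy/(cos θ' − cos θ) = -0.3333
v = R·ω = -0.3333·0.7500 = -0.2500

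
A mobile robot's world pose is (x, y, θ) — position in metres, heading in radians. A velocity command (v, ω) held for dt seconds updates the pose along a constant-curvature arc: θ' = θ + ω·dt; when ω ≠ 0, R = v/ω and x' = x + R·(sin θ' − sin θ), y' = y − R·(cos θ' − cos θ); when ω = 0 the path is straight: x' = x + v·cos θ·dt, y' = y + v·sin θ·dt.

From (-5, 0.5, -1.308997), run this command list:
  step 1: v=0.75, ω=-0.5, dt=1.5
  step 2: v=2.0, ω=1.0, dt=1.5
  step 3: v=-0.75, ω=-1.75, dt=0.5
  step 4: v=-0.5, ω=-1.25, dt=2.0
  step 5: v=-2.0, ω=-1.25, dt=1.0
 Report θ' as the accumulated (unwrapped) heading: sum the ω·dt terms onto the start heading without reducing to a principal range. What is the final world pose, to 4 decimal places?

(-3.6486, -4.4355, -5.1840)

step 1: θ'=-2.0590 (R=-1.5000) → pose (-5.1241, -0.5918, -2.0590)
step 2: θ'=-0.5590 (R=2.0000) → pose (-4.4184, -3.2254, -0.5590)
step 3: θ'=-1.4340 (R=0.4286) → pose (-4.6157, -2.9205, -1.4340)
step 4: θ'=-3.9340 (R=0.4000) → pose (-3.9346, -2.5851, -3.9340)
step 5: θ'=-5.1840 (R=1.6000) → pose (-3.6486, -4.4355, -5.1840)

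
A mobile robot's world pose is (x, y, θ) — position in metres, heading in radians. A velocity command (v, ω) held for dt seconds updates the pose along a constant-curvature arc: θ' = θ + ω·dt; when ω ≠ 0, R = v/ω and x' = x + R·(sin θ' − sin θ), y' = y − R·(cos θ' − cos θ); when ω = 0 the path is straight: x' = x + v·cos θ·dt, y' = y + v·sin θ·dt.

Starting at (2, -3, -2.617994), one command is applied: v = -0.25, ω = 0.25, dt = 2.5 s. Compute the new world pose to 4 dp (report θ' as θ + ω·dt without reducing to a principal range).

θ' = -2.6180 + 0.25·2.5 = -1.9930
R = v/ω = -0.25/0.25 = -1.0000
x' = 2 + -1.0000·(sin -1.9930 − sin -2.6180) = 2.4122
y' = -3 − -1.0000·(cos -1.9930 − cos -2.6180) = -2.5437

(2.4122, -2.5437, -1.9930)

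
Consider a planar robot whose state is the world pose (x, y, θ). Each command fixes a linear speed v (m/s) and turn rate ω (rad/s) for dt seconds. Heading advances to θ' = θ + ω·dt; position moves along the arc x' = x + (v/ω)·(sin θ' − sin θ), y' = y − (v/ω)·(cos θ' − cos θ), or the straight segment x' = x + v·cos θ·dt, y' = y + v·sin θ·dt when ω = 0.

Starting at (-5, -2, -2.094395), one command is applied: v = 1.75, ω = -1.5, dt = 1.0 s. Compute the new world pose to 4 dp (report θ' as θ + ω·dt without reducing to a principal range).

θ' = -2.0944 + -1.5·1.0 = -3.5944
R = v/ω = 1.75/-1.5 = -1.1667
x' = -5 + -1.1667·(sin -3.5944 − sin -2.0944) = -6.5208
y' = -2 − -1.1667·(cos -3.5944 − cos -2.0944) = -2.4658

(-6.5208, -2.4658, -3.5944)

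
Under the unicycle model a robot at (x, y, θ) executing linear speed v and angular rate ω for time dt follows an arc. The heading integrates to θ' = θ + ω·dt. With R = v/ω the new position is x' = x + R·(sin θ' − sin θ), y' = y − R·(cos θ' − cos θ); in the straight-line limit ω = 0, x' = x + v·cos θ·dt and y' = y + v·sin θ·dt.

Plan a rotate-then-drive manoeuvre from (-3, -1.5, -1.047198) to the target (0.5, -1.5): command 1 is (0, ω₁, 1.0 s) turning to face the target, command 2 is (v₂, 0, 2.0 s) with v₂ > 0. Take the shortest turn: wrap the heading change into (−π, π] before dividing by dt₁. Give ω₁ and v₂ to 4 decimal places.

ω₁ = 1.0472, v₂ = 1.7500

heading to target = atan2(-1.5−-1.5, 0.5−-3) = 0.0000
Δθ = wrap(0.0000 − -1.0472) = 1.0472; ω₁ = Δθ/dt₁ = 1.0472
distance = √((0.5−-3)² + (-1.5−-1.5)²) = 3.5000; v₂ = distance/dt₂ = 1.7500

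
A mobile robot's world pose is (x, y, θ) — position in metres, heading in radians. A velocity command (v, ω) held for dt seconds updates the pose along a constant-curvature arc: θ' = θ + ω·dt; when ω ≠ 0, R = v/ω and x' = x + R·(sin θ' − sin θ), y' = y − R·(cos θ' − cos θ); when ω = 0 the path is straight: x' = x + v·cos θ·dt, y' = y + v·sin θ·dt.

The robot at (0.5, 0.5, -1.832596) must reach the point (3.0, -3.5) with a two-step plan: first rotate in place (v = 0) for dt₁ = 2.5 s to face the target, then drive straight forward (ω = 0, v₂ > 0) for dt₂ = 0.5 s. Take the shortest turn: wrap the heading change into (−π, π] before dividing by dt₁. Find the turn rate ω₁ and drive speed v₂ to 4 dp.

heading to target = atan2(-3.5−0.5, 3−0.5) = -1.0122
Δθ = wrap(-1.0122 − -1.8326) = 0.8204; ω₁ = Δθ/dt₁ = 0.3282
distance = √((3−0.5)² + (-3.5−0.5)²) = 4.7170; v₂ = distance/dt₂ = 9.4340

ω₁ = 0.3282, v₂ = 9.4340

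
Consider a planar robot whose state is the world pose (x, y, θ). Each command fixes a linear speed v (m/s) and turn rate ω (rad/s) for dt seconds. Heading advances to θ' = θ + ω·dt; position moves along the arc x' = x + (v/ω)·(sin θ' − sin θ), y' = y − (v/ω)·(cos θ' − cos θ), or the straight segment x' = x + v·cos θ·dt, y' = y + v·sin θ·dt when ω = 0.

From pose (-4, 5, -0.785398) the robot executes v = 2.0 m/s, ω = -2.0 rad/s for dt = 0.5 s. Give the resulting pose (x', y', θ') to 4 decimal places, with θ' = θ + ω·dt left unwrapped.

θ' = -0.7854 + -2.0·0.5 = -1.7854
R = v/ω = 2.0/-2.0 = -1.0000
x' = -4 + -1.0000·(sin -1.7854 − sin -0.7854) = -3.7300
y' = 5 − -1.0000·(cos -1.7854 − cos -0.7854) = 4.0799

(-3.7300, 4.0799, -1.7854)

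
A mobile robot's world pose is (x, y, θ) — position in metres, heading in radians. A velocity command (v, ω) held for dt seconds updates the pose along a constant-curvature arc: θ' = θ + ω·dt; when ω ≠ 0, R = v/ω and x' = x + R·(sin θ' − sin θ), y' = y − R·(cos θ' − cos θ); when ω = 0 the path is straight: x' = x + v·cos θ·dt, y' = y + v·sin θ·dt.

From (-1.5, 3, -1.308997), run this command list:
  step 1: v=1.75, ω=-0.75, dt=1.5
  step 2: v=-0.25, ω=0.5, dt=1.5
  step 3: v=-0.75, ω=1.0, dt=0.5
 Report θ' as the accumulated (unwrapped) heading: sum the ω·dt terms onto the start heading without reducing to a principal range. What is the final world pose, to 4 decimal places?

step 1: θ'=-2.4340 (R=-2.3333) → pose (-2.2371, 0.6229, -2.4340)
step 2: θ'=-1.6840 (R=-0.5000) → pose (-2.0653, 0.9464, -1.6840)
step 3: θ'=-1.1840 (R=-0.7500) → pose (-2.1160, 1.3140, -1.1840)

(-2.1160, 1.3140, -1.1840)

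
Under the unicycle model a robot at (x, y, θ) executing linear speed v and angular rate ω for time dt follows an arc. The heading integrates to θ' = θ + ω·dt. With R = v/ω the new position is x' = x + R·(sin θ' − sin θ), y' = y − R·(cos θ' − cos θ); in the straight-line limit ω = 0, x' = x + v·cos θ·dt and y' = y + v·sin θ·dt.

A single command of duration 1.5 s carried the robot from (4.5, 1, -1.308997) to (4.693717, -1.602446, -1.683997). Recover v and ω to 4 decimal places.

Δθ = -1.683997 − -1.308997 = -0.375000
ω = Δθ/dt = -0.375000/1.5 = -0.2500
R = −Δy/(cos θ' − cos θ) = -7.0000
v = R·ω = -7.0000·-0.2500 = 1.7500

v = 1.7500, ω = -0.2500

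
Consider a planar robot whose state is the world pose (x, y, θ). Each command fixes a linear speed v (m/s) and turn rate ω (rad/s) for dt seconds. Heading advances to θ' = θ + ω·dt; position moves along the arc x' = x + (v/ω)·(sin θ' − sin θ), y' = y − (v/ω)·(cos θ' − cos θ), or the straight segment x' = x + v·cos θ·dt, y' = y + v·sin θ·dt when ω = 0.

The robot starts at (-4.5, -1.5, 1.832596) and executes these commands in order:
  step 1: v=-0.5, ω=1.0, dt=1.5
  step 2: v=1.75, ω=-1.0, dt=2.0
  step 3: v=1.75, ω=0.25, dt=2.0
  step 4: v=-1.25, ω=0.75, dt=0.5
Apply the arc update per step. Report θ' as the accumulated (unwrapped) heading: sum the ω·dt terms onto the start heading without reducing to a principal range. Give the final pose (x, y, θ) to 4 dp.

(-5.7259, 3.1733, 2.2076)

step 1: θ'=3.3326 (R=-0.5000) → pose (-3.9221, -1.8615, 3.3326)
step 2: θ'=1.3326 (R=-1.7500) → pose (-5.9549, 0.2696, 1.3326)
step 3: θ'=1.8326 (R=7.0000) → pose (-5.9958, 3.7330, 1.8326)
step 4: θ'=2.2076 (R=-1.6667) → pose (-5.7259, 3.1733, 2.2076)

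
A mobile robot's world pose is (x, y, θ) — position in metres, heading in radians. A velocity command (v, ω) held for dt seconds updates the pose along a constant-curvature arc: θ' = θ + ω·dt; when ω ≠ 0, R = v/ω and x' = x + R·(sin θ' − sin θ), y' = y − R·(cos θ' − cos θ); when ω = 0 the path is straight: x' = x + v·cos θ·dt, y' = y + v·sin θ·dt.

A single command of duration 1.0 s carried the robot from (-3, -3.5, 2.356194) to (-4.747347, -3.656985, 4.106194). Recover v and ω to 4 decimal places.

v = 2.0000, ω = 1.7500

Δθ = 4.106194 − 2.356194 = 1.750000
ω = Δθ/dt = 1.750000/1.0 = 1.7500
R = Δx/(sin θ' − sin θ) = 1.1429
v = R·ω = 1.1429·1.7500 = 2.0000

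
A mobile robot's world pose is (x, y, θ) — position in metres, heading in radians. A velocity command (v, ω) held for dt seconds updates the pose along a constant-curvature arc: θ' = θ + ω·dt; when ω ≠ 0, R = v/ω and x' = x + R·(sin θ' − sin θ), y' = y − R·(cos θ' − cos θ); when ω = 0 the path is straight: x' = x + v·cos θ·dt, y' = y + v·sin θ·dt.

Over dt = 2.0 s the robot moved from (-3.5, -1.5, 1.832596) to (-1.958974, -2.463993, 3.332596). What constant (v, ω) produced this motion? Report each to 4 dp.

v = -1.0000, ω = 0.7500

Δθ = 3.332596 − 1.832596 = 1.500000
ω = Δθ/dt = 1.500000/2.0 = 0.7500
R = Δx/(sin θ' − sin θ) = -1.3333
v = R·ω = -1.3333·0.7500 = -1.0000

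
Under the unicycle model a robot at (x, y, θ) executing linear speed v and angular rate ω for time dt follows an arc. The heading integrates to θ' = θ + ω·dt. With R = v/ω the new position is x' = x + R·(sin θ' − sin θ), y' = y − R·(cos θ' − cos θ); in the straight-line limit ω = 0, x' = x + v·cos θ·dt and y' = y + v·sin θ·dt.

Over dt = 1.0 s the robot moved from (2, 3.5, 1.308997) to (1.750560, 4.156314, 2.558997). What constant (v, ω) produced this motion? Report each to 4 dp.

Δθ = 2.558997 − 1.308997 = 1.250000
ω = Δθ/dt = 1.250000/1.0 = 1.2500
R = −Δy/(cos θ' − cos θ) = 0.6000
v = R·ω = 0.6000·1.2500 = 0.7500

v = 0.7500, ω = 1.2500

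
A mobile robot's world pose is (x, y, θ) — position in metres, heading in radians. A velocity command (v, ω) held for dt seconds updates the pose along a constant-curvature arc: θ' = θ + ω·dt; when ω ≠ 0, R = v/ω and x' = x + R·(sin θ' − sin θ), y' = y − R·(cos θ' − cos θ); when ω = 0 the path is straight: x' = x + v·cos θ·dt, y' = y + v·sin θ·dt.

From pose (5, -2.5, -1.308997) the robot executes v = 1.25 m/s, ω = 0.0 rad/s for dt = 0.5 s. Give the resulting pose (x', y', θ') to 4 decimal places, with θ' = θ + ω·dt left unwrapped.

θ' = -1.3090 + 0.0·0.5 = -1.3090
ω = 0 → straight: x' = 5 + 1.25·cos(-1.3090)·0.5 = 5.1618
y' = -2.5 + 1.25·sin(-1.3090)·0.5 = -3.1037

(5.1618, -3.1037, -1.3090)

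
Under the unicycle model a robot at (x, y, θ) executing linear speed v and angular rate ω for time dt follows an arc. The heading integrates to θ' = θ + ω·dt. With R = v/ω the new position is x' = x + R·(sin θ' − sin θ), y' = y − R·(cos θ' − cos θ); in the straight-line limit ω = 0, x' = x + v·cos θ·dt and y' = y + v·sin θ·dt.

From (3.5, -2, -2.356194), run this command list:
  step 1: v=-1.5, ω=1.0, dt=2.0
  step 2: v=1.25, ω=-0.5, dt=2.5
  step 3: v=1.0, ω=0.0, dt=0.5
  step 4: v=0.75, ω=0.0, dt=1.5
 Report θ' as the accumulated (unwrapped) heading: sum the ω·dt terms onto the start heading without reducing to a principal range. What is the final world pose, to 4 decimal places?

step 1: θ'=-0.3562 (R=-1.5000) → pose (2.9624, 0.4665, -0.3562)
step 2: θ'=-1.6062 (R=-2.5000) → pose (4.5891, -1.9650, -1.6062)
step 3: θ'=-1.6062 (straight) → pose (4.5714, -2.4647, -1.6062)
step 4: θ'=-1.6062 (straight) → pose (4.5316, -3.5890, -1.6062)

(4.5316, -3.5890, -1.6062)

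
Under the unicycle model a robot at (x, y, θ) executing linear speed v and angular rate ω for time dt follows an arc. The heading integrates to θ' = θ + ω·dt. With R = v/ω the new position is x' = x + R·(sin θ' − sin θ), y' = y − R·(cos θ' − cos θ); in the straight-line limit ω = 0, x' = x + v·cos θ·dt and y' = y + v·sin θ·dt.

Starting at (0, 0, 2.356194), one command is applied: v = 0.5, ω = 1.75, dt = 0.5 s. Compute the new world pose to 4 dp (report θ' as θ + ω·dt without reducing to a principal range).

θ' = 2.3562 + 1.75·0.5 = 3.2312
R = v/ω = 0.5/1.75 = 0.2857
x' = 0 + 0.2857·(sin 3.2312 − sin 2.3562) = -0.2276
y' = 0 − 0.2857·(cos 3.2312 − cos 2.3562) = 0.0825

(-0.2276, 0.0825, 3.2312)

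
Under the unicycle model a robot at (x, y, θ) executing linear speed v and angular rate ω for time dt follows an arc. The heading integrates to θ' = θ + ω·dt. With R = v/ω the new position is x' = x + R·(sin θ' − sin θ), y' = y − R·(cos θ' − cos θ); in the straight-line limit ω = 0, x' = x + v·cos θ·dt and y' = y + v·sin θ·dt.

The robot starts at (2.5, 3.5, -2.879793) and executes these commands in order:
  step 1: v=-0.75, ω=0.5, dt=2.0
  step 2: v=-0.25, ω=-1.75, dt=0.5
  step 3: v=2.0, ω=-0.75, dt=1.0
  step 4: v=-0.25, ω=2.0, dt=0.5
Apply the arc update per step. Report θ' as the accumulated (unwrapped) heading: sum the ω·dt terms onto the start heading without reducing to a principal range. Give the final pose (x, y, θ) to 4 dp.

step 1: θ'=-1.8798 (R=-1.5000) → pose (3.5407, 4.4927, -1.8798)
step 2: θ'=-2.7548 (R=0.1429) → pose (3.6229, 4.5816, -2.7548)
step 3: θ'=-3.5048 (R=-2.6667) → pose (1.6696, 4.5585, -3.5048)
step 4: θ'=-2.5048 (R=-0.1250) → pose (1.7884, 4.5749, -2.5048)

(1.7884, 4.5749, -2.5048)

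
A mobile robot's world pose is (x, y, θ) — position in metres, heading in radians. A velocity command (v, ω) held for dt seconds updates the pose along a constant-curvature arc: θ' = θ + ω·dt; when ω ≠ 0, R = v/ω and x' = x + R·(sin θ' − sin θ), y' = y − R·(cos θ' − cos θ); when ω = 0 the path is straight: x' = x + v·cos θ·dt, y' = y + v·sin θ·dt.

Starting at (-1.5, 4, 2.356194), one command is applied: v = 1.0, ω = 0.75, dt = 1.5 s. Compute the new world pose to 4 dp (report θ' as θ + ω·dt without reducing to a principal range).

(-2.8870, 4.3144, 3.4812)

θ' = 2.3562 + 0.75·1.5 = 3.4812
R = v/ω = 1.0/0.75 = 1.3333
x' = -1.5 + 1.3333·(sin 3.4812 − sin 2.3562) = -2.8870
y' = 4 − 1.3333·(cos 3.4812 − cos 2.3562) = 4.3144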